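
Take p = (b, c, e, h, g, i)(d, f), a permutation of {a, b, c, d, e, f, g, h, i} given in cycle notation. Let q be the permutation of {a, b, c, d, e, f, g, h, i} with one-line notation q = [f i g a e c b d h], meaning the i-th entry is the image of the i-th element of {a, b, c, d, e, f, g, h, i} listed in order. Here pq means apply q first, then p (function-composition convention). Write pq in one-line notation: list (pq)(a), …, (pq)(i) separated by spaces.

d b i a h e c f g

(pq)(x) = p(q(x)). Computing each image: p(q(a)) = p(f) = d, p(q(b)) = p(i) = b, p(q(c)) = p(g) = i, p(q(d)) = p(a) = a, p(q(e)) = p(e) = h, p(q(f)) = p(c) = e, p(q(g)) = p(b) = c, p(q(h)) = p(d) = f, p(q(i)) = p(h) = g.
Hence pq = [d b i a h e c f g].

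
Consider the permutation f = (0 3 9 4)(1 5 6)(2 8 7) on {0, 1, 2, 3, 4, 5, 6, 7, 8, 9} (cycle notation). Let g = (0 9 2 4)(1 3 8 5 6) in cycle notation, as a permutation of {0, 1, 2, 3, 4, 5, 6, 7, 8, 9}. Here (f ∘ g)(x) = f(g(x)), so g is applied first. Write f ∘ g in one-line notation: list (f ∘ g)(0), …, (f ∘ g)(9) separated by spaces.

For each element, apply g then f: 0 → 9 → 4; 1 → 3 → 9; 2 → 4 → 0; 3 → 8 → 7; 4 → 0 → 3; 5 → 6 → 1; 6 → 1 → 5; 7 → 7 → 2; 8 → 5 → 6; 9 → 2 → 8.
So f ∘ g in one-line form is 4 9 0 7 3 1 5 2 6 8.

4 9 0 7 3 1 5 2 6 8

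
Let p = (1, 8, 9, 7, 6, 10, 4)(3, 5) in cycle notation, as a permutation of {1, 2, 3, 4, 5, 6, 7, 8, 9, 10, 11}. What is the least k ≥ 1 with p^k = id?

14

The disjoint cycles have lengths 7, 2, 1, 1.
The order is lcm(7, 2) = 14.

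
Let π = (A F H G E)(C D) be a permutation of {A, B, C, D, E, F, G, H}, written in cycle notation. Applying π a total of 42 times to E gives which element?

E lies in the 5-cycle (A F H G E).
On a 5-cycle, π^5 is the identity, so π^42 = π^2 there (42 ≡ 2 mod 5).
Advancing 2 steps from E: E → A → F.

F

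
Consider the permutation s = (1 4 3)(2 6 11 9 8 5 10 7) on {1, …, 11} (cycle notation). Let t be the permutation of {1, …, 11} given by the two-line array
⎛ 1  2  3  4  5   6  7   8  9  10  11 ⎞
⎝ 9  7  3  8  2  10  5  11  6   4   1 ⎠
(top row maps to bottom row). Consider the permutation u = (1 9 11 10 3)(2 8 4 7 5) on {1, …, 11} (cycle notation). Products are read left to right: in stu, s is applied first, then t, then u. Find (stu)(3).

(stu)(3) = u(t(s(3))). s(3) = 1, then t(1) = 9, then u(9) = 11, so the result is 11.

11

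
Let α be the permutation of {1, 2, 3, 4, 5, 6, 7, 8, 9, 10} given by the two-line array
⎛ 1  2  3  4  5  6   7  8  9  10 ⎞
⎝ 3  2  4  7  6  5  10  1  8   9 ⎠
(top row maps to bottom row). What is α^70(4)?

4

Tracing 4 → 7 → … returns to 4 after 7 steps, so 4 lies in a 7-cycle (1, 3, 4, 7, 10, 9, 8).
Powers repeat with period 7 on this cycle, and 70 mod 7 = 0, so α^70(4) = α^0(4).
So α^70(4) = 4.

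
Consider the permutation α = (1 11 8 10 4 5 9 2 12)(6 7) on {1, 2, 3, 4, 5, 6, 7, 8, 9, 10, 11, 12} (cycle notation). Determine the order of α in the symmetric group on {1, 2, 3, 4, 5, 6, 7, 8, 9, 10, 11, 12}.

18

The cycle type of α is (9, 2, 1).
The order of α is the least common multiple of its cycle lengths: lcm(9, 2) = 18.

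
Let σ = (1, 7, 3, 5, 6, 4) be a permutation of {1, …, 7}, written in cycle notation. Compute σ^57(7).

6

7 lies in the 6-cycle (1, 7, 3, 5, 6, 4).
Since the cycle has length 6, σ^57 acts on it the same as σ^3 (57 mod 6 = 3).
Advancing 3 steps from 7: 7 → 3 → 5 → 6.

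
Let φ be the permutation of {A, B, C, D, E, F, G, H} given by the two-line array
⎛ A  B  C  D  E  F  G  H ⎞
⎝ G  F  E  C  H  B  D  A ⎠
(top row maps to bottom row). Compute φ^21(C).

Tracing C → E → … returns to C after 6 steps, so C lies in a 6-cycle (A, G, D, C, E, H).
Powers repeat with period 6 on this cycle, and 21 mod 6 = 3, so φ^21(C) = φ^3(C).
Stepping 3 places around the cycle: C → E → H → A.

A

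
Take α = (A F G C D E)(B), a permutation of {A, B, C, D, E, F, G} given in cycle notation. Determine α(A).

A appears in (A F G C D E); the next entry (wrapping around) is F.

F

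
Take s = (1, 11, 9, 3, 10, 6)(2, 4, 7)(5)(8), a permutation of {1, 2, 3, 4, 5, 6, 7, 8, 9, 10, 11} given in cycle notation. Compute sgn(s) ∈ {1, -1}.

The cycle lengths are 6, 3, 1, 1.
A cycle is odd iff its length is even; s has 1 even-length cycle, so sgn(s) = (−1)^1 and s is odd.

-1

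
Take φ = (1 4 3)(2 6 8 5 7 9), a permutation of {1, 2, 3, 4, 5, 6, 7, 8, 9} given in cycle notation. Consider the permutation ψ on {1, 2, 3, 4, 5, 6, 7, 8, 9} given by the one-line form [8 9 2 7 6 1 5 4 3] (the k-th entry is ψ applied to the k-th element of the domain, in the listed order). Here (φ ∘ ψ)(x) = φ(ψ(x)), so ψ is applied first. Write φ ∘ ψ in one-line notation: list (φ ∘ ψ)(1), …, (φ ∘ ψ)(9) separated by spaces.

(φ ∘ ψ)(x) = φ(ψ(x)). Computing each image: φ(ψ(1)) = φ(8) = 5, φ(ψ(2)) = φ(9) = 2, φ(ψ(3)) = φ(2) = 6, φ(ψ(4)) = φ(7) = 9, φ(ψ(5)) = φ(6) = 8, φ(ψ(6)) = φ(1) = 4, φ(ψ(7)) = φ(5) = 7, φ(ψ(8)) = φ(4) = 3, φ(ψ(9)) = φ(3) = 1.
Hence φ ∘ ψ = [5 2 6 9 8 4 7 3 1].

5 2 6 9 8 4 7 3 1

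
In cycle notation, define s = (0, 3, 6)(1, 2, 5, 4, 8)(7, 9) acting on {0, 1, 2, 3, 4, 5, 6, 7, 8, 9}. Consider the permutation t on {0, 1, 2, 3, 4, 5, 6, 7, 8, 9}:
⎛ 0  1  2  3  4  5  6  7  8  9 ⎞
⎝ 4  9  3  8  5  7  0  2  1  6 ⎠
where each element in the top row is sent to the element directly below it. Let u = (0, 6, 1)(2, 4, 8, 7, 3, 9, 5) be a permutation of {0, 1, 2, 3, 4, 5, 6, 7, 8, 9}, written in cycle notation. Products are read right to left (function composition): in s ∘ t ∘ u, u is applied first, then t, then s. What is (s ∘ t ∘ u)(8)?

Apply the permutations in order: u(8) = 7, then t(7) = 2, then s(2) = 5. So (s ∘ t ∘ u)(8) = 5.

5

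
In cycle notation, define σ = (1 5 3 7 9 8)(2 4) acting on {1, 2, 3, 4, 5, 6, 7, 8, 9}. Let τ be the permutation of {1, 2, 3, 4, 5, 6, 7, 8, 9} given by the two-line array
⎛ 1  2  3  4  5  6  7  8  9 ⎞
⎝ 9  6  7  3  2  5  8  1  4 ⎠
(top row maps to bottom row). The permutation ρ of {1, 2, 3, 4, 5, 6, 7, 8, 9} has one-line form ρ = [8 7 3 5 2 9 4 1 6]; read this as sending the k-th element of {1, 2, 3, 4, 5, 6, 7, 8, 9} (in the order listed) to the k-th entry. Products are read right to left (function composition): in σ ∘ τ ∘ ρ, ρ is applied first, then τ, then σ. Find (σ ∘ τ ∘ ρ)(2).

1

Apply the permutations in order: ρ(2) = 7, then τ(7) = 8, then σ(8) = 1. So (σ ∘ τ ∘ ρ)(2) = 1.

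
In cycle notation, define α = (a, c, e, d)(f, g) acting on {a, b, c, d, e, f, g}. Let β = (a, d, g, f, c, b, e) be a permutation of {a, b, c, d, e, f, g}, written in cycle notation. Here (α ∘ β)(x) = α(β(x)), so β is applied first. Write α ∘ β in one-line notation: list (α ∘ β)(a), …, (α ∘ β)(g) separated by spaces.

For each element, apply β then α: a → d → a; b → e → d; c → b → b; d → g → f; e → a → c; f → c → e; g → f → g.
So α ∘ β in one-line form is a d b f c e g.

a d b f c e g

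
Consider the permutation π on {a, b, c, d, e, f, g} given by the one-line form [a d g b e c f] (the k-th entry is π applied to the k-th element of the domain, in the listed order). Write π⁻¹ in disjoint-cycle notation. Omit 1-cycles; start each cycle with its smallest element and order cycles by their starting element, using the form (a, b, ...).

(b, d)(c, f, g)

First write π in disjoint cycles: (b, d)(c, g, f).
The inverse reverses every cycle; in canonical form, π⁻¹ = (b, d)(c, f, g).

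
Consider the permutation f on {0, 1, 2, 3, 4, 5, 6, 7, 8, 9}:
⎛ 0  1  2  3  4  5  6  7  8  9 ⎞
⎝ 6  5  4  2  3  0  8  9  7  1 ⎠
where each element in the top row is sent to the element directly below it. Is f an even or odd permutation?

In disjoint-cycle form the cycle lengths are 7, 3.
A cycle is odd iff its length is even; f has 0 even-length cycles, so sgn(f) = (−1)^0 and f is even.

even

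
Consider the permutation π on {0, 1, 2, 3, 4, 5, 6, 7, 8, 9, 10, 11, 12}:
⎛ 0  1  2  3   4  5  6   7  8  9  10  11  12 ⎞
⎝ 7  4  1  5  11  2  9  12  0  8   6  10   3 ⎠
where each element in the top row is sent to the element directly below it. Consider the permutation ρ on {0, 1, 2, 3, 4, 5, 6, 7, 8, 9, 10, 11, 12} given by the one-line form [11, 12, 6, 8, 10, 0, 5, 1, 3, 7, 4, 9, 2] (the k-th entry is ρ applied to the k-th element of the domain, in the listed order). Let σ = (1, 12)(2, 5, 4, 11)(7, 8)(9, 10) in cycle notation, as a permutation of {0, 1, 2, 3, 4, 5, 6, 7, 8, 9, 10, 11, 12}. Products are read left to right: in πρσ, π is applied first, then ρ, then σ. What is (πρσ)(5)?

6

Apply the permutations in order: π(5) = 2, then ρ(2) = 6, then σ(6) = 6. So (πρσ)(5) = 6.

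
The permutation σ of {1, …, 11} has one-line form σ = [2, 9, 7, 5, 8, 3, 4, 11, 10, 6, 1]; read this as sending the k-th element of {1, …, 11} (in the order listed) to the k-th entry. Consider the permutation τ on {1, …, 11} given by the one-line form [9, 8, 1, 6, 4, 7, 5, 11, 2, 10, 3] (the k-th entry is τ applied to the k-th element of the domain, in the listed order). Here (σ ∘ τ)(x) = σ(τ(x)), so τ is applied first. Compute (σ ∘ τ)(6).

4

(σ ∘ τ)(6) = σ(τ(6)). τ(6) = 7, then σ(7) = 4. So (σ ∘ τ)(6) = 4.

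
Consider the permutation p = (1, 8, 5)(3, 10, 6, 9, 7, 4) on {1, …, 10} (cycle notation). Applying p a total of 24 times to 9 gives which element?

9

9 lies in the 6-cycle (3, 10, 6, 9, 7, 4).
Powers repeat with period 6 on this cycle, and 24 mod 6 = 0, so p^24(9) = p^0(9).
So p^24(9) = 9.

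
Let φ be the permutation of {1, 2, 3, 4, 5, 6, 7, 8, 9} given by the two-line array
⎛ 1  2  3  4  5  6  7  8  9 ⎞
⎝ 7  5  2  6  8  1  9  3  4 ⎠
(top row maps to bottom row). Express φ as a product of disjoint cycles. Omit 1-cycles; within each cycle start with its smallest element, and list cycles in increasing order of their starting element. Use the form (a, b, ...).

(1, 7, 9, 4, 6)(2, 5, 8, 3)

Start at 1 and follow images: 1 → 7 → 9 → 4 → 6 → 1, giving the cycle (1, 7, 9, 4, 6).
Continuing from each remaining unvisited element yields (1, 7, 9, 4, 6)(2, 5, 8, 3).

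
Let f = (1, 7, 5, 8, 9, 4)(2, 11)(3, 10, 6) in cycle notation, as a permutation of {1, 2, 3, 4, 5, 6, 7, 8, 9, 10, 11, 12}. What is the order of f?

6

The disjoint cycles have lengths 6, 3, 2, 1.
Since disjoint cycles commute, ord(f) = lcm(6, 3, 2) = 6.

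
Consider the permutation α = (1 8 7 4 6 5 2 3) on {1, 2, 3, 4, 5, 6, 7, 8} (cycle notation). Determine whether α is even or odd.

The cycle lengths are 8.
A cycle of length ℓ contributes ℓ−1 transpositions, so α is a product of 7 transpositions — odd.

odd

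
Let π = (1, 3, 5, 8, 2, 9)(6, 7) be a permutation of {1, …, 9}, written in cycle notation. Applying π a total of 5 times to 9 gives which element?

9 lies in the 6-cycle (1, 3, 5, 8, 2, 9).
Advancing 5 steps from 9: 9 → 1 → 3 → 5 → 8 → 2.

2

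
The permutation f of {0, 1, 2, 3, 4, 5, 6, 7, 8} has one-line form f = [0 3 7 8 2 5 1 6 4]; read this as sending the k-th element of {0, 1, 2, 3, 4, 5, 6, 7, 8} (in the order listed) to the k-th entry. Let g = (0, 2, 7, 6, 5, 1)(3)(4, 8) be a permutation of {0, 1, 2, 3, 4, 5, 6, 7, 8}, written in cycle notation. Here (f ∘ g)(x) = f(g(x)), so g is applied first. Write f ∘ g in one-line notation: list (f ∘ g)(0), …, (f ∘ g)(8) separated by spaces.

7 0 6 8 4 3 5 1 2

For each element, apply g then f: 0 → 2 → 7; 1 → 0 → 0; 2 → 7 → 6; 3 → 3 → 8; 4 → 8 → 4; 5 → 1 → 3; 6 → 5 → 5; 7 → 6 → 1; 8 → 4 → 2.
Collecting the images, f ∘ g = [7 0 6 8 4 3 5 1 2].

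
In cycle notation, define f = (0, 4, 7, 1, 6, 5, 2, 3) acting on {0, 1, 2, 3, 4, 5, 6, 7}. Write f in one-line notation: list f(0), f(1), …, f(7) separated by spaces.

Reading each image from the cycles: 0↦4, 1↦6, 2↦3, 3↦0, 4↦7, 5↦2, 6↦5, 7↦1.
So the one-line form is 4 6 3 0 7 2 5 1.

4 6 3 0 7 2 5 1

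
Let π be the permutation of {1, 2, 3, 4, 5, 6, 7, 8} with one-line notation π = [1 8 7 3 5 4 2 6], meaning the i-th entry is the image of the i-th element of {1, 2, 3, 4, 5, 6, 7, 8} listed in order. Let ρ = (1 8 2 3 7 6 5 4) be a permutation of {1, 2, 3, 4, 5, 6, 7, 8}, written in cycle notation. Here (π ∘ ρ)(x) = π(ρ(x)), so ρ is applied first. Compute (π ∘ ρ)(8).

8

First apply ρ: ρ(8) = 2, then π(2) = 8. Thus (π ∘ ρ)(8) = 8.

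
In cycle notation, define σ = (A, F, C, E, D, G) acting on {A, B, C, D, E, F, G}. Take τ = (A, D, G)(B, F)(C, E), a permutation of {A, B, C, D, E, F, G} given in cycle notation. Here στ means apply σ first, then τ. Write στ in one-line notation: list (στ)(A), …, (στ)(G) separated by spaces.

Chase each element through σ then τ: A → F → B; B → B → F; C → E → C; D → G → A; E → D → G; F → C → E; G → A → D.
Collecting the images, στ = [B F C A G E D].

B F C A G E D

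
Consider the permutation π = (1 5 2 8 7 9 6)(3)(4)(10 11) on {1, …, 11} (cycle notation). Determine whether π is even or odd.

The cycle lengths are 7, 2, 1, 1.
A cycle is odd iff its length is even; π has 1 even-length cycle, so sgn(π) = (−1)^1 and π is odd.

odd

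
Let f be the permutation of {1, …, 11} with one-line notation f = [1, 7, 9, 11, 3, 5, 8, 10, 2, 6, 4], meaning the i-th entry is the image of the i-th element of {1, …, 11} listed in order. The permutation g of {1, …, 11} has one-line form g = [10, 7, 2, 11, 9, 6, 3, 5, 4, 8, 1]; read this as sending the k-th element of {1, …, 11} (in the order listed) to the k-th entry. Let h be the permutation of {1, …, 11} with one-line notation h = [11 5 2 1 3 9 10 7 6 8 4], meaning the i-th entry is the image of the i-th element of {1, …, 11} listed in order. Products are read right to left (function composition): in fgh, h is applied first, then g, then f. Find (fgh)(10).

Chase 10: h(10) = 8; g(8) = 5; f(5) = 3. Hence (fgh)(10) = 3.

3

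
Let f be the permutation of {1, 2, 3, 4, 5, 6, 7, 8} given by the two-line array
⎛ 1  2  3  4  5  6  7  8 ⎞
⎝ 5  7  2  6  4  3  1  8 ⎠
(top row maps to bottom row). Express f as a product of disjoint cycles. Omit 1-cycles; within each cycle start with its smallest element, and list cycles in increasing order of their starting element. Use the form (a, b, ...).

Iterating f from 1 gives 1 → 5 → 4 → 6 → 3 → 2 → 7 → 1; that is the 7-cycle (1, 5, 4, 6, 3, 2, 7).
Repeating from the next unused element and collecting all non-trivial cycles gives (1, 5, 4, 6, 3, 2, 7).

(1, 5, 4, 6, 3, 2, 7)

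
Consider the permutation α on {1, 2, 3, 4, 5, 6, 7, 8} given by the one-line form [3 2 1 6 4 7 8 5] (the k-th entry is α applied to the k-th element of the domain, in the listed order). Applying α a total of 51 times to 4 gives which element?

Tracing 4 → 6 → … returns to 4 after 5 steps, so 4 lies in a 5-cycle (4, 6, 7, 8, 5).
Since the cycle has length 5, α^51 acts on it the same as α^1 (51 mod 5 = 1).
Stepping 1 place around the cycle: 4 → 6.

6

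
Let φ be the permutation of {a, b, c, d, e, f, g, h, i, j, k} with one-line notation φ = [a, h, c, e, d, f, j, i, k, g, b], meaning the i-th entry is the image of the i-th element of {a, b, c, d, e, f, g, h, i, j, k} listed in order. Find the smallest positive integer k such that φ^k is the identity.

4

Writing φ as disjoint cycles, the cycle lengths are 4, 2, 2, 1, 1, 1.
Since disjoint cycles commute, ord(φ) = lcm(4, 2, 2) = 4.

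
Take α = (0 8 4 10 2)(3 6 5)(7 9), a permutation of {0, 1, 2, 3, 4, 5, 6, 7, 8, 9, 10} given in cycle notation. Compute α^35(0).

0

0 lies in the 5-cycle (0 8 4 10 2).
On a 5-cycle, α^5 is the identity, so α^35 = α^0 there (35 ≡ 0 mod 5).
So α^35(0) = 0.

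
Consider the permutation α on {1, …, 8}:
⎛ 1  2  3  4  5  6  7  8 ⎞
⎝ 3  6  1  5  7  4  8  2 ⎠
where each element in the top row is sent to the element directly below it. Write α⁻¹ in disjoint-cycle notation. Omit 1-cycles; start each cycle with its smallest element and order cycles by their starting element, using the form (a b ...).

(1 3)(2 8 7 5 4 6)

First write α in disjoint cycles: (1 3)(2 6 4 5 7 8).
The inverse reverses every cycle; in canonical form, α⁻¹ = (1 3)(2 8 7 5 4 6).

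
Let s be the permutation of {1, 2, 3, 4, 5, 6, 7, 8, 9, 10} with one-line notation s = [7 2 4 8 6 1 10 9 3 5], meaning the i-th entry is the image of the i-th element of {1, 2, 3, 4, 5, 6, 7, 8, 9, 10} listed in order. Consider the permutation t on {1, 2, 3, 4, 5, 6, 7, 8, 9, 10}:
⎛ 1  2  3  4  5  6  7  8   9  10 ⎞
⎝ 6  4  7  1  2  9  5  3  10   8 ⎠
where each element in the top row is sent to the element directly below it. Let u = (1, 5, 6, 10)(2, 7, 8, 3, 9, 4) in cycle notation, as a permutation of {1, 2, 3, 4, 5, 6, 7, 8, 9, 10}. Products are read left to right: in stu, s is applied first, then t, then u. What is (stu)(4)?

(stu)(4) = u(t(s(4))). s(4) = 8, then t(8) = 3, then u(3) = 9, so the result is 9.

9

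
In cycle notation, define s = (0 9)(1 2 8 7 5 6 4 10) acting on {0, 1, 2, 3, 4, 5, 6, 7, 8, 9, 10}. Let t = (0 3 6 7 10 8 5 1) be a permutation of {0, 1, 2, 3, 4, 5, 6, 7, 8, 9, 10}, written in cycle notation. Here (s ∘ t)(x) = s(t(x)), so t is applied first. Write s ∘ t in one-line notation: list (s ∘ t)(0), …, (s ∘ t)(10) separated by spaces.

For each element, apply t then s: 0 → 3 → 3; 1 → 0 → 9; 2 → 2 → 8; 3 → 6 → 4; 4 → 4 → 10; 5 → 1 → 2; 6 → 7 → 5; 7 → 10 → 1; 8 → 5 → 6; 9 → 9 → 0; 10 → 8 → 7.
So s ∘ t in one-line form is 3 9 8 4 10 2 5 1 6 0 7.

3 9 8 4 10 2 5 1 6 0 7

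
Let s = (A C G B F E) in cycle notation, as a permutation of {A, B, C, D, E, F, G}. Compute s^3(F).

C

F lies in the 6-cycle (A C G B F E).
Advancing 3 steps from F: F → E → A → C.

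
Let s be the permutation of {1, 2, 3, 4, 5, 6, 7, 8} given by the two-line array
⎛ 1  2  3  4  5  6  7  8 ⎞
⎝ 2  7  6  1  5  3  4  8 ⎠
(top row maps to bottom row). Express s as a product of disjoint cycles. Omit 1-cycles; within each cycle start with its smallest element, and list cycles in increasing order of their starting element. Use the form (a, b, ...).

From 1: 1 → 2 → 7 → 4 → 1, closing the cycle (1, 2, 7, 4).
Continuing from each remaining unvisited element yields (1, 2, 7, 4)(3, 6).

(1, 2, 7, 4)(3, 6)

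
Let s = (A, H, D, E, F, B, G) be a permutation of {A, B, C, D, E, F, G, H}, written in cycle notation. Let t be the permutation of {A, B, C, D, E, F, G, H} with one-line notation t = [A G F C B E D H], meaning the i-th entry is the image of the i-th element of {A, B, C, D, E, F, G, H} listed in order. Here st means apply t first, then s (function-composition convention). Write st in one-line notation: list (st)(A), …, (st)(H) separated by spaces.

H A B C G F E D

Chase each element through t then s: A → A → H; B → G → A; C → F → B; D → C → C; E → B → G; F → E → F; G → D → E; H → H → D.
So st in one-line form is H A B C G F E D.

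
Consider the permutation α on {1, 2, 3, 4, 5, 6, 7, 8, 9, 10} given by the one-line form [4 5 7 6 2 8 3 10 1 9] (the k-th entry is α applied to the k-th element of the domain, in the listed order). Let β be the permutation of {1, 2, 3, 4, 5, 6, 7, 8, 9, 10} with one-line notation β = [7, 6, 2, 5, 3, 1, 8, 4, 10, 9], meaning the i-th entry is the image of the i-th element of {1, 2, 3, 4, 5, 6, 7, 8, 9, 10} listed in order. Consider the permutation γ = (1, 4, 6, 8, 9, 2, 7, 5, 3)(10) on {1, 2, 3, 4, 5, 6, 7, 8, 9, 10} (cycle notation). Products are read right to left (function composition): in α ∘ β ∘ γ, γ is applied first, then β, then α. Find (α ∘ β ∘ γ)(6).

Chase 6: γ(6) = 8; β(8) = 4; α(4) = 6. Hence (α ∘ β ∘ γ)(6) = 6.

6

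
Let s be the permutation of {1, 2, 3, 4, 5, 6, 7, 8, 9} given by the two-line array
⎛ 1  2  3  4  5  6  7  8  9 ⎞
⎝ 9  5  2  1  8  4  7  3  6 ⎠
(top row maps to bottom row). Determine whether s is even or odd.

In disjoint-cycle form the cycle lengths are 4, 4, 1.
A cycle is odd iff its length is even; s has 2 even-length cycles, so sgn(s) = (−1)^2 and s is even.

even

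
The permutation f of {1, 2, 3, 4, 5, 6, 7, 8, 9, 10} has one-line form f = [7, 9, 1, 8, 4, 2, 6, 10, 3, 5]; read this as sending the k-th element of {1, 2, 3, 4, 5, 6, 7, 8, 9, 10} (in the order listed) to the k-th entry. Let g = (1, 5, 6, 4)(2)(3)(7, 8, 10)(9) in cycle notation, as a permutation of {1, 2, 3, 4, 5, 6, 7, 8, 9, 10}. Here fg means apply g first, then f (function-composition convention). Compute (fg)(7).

10

g(7) = 8, then f(8) = 10; composing gives (fg)(7) = 10.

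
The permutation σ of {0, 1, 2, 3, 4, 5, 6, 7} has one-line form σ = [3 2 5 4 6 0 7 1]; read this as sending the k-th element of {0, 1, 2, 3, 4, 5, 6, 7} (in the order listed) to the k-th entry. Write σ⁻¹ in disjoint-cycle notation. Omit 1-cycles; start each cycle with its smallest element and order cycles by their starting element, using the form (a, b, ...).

First write σ in disjoint cycles: (0, 3, 4, 6, 7, 1, 2, 5).
Reversing each cycle (and rotating so the smallest element leads) gives σ⁻¹ = (0, 5, 2, 1, 7, 6, 4, 3).

(0, 5, 2, 1, 7, 6, 4, 3)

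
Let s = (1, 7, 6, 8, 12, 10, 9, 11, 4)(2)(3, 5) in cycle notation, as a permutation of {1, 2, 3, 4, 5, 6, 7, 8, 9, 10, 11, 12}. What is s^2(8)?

10

8 lies in the 9-cycle (1, 7, 6, 8, 12, 10, 9, 11, 4).
Advancing 2 steps from 8: 8 → 12 → 10.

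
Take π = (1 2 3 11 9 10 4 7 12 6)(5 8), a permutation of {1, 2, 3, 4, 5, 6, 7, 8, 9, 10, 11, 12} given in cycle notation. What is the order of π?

10

The cycle type of π is (10, 2).
The order of π is the least common multiple of its cycle lengths: lcm(10, 2) = 10.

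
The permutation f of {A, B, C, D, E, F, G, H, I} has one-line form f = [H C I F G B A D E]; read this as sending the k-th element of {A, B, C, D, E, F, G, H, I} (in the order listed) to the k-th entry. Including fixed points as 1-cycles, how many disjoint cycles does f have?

The cycle decomposition is (A, H, D, F, B, C, I, E, G), which has 1 cycle (counting 1-cycles).

1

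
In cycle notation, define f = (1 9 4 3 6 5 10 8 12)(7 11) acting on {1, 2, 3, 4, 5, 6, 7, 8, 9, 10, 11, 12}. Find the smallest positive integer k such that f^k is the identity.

18

The disjoint cycles have lengths 9, 2, 1.
The order is lcm(9, 2) = 18.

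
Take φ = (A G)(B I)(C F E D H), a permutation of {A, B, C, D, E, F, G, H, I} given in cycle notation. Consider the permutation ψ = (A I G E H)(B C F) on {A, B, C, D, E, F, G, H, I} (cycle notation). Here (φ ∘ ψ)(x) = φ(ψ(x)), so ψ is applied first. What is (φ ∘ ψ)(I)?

A

ψ(I) = G, then φ(G) = A; composing gives (φ ∘ ψ)(I) = A.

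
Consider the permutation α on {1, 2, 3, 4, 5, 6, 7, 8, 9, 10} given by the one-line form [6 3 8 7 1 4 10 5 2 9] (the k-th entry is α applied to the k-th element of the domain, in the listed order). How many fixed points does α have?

0

No element satisfies α(x) = x, so there are 0 fixed points.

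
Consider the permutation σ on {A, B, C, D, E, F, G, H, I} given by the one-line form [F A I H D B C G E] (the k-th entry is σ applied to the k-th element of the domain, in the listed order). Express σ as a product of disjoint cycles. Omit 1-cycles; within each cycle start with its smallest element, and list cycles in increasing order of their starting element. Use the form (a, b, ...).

(A, F, B)(C, I, E, D, H, G)

Start at A and follow images: A → F → B → A, giving the cycle (A, F, B).
Continuing from each remaining unvisited element yields (A, F, B)(C, I, E, D, H, G).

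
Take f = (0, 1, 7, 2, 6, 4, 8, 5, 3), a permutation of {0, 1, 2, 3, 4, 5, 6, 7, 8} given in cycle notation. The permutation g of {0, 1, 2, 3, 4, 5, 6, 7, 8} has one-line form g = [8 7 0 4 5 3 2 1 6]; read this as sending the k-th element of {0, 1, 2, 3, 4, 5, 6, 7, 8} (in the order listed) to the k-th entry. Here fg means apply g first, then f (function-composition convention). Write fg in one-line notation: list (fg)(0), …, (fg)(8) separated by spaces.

Chase each element through g then f: 0 → 8 → 5; 1 → 7 → 2; 2 → 0 → 1; 3 → 4 → 8; 4 → 5 → 3; 5 → 3 → 0; 6 → 2 → 6; 7 → 1 → 7; 8 → 6 → 4.
So fg in one-line form is 5 2 1 8 3 0 6 7 4.

5 2 1 8 3 0 6 7 4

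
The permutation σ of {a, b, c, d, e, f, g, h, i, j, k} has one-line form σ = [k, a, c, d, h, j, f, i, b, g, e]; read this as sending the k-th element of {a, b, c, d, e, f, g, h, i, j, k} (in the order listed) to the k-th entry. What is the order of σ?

6

The disjoint-cycle form of σ has cycle lengths 6, 3, 1, 1.
The order is lcm(6, 3) = 6.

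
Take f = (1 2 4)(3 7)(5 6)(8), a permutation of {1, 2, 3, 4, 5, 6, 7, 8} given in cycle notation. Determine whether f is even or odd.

even

The cycle lengths are 3, 2, 2, 1.
A cycle is odd iff its length is even; f has 2 even-length cycles, so sgn(f) = (−1)^2 and f is even.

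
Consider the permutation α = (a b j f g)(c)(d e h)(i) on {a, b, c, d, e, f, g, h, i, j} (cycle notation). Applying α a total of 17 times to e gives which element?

d

e lies in the 3-cycle (d e h).
Powers repeat with period 3 on this cycle, and 17 mod 3 = 2, so α^17(e) = α^2(e).
Advancing 2 steps from e: e → h → d.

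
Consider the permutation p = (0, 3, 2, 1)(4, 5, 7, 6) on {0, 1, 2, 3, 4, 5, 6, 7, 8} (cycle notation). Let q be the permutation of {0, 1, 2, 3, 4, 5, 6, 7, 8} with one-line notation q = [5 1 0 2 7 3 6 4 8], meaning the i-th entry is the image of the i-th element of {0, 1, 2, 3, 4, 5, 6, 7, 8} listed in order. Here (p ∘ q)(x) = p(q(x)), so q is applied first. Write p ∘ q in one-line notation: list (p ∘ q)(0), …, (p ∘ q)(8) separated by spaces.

7 0 3 1 6 2 4 5 8

(p ∘ q)(x) = p(q(x)). Computing each image: p(q(0)) = p(5) = 7, p(q(1)) = p(1) = 0, p(q(2)) = p(0) = 3, p(q(3)) = p(2) = 1, p(q(4)) = p(7) = 6, p(q(5)) = p(3) = 2, p(q(6)) = p(6) = 4, p(q(7)) = p(4) = 5, p(q(8)) = p(8) = 8.
Hence p ∘ q = [7 0 3 1 6 2 4 5 8].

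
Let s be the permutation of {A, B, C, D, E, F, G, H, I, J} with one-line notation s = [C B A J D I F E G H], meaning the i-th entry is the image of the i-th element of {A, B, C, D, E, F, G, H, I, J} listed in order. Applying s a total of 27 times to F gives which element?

Tracing F → I → … returns to F after 3 steps, so F lies in a 3-cycle (F I G).
Powers repeat with period 3 on this cycle, and 27 mod 3 = 0, so s^27(F) = s^0(F).
So s^27(F) = F.

F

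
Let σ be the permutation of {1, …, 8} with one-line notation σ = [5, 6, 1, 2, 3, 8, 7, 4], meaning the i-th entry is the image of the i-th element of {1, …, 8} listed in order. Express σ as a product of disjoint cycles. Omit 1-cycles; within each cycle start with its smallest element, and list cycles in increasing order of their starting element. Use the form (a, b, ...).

(1, 5, 3)(2, 6, 8, 4)

From 1: 1 → 5 → 3 → 1, closing the cycle (1, 5, 3).
Repeating from the next unused element and collecting all non-trivial cycles gives (1, 5, 3)(2, 6, 8, 4).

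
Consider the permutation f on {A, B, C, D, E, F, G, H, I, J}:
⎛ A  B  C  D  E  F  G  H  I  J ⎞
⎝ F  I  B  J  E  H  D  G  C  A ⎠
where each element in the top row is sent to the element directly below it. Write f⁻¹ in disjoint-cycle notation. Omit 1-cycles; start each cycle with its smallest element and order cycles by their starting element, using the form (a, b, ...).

First write f in disjoint cycles: (A, F, H, G, D, J)(B, I, C).
Reversing each cycle (and rotating so the smallest element leads) gives f⁻¹ = (A, J, D, G, H, F)(B, C, I).

(A, J, D, G, H, F)(B, C, I)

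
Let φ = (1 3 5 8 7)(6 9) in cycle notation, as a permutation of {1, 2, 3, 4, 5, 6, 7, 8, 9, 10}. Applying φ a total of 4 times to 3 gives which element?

1

3 lies in the 5-cycle (1 3 5 8 7).
Advancing 4 steps from 3: 3 → 5 → 8 → 7 → 1.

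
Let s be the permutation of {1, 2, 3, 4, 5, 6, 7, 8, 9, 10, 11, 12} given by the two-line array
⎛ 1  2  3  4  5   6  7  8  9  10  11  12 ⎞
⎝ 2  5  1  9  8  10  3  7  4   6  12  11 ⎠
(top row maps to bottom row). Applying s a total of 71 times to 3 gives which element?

Tracing 3 → 1 → … returns to 3 after 6 steps, so 3 lies in a 6-cycle (1, 2, 5, 8, 7, 3).
Since the cycle has length 6, s^71 acts on it the same as s^5 (71 mod 6 = 5).
Stepping 5 places around the cycle: 3 → 1 → 2 → 5 → 8 → 7.

7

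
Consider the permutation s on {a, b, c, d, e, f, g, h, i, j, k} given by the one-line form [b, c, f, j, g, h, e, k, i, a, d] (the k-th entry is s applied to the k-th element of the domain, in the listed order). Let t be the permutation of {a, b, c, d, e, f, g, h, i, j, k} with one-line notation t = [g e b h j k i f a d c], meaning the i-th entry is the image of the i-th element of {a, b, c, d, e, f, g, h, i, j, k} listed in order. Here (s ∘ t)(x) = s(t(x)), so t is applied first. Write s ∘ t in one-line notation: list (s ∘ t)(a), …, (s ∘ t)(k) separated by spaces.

e g c k a d i h b j f

(s ∘ t)(x) = s(t(x)). Computing each image: s(t(a)) = s(g) = e, s(t(b)) = s(e) = g, s(t(c)) = s(b) = c, s(t(d)) = s(h) = k, s(t(e)) = s(j) = a, s(t(f)) = s(k) = d, s(t(g)) = s(i) = i, s(t(h)) = s(f) = h, s(t(i)) = s(a) = b, s(t(j)) = s(d) = j, s(t(k)) = s(c) = f.
Hence s ∘ t = [e g c k a d i h b j f].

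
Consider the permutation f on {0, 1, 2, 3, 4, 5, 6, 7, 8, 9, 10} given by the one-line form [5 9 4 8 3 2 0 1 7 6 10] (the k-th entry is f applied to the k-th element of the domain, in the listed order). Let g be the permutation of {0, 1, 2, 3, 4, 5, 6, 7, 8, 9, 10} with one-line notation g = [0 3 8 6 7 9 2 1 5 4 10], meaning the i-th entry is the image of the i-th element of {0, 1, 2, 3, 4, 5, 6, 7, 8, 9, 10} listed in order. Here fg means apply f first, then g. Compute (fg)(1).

f(1) = 9, then g(9) = 4; composing gives (fg)(1) = 4.

4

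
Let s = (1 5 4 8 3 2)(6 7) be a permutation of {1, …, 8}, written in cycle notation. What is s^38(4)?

3

4 lies in the 6-cycle (1 5 4 8 3 2).
On a 6-cycle, s^6 is the identity, so s^38 = s^2 there (38 ≡ 2 mod 6).
Stepping 2 places around the cycle: 4 → 8 → 3.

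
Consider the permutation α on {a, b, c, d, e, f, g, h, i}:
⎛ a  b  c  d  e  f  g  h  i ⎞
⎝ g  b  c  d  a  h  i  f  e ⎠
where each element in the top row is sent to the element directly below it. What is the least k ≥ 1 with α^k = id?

4

Decomposing into disjoint cycles gives cycle lengths 4, 2, 1, 1, 1.
Since disjoint cycles commute, ord(α) = lcm(4, 2) = 4.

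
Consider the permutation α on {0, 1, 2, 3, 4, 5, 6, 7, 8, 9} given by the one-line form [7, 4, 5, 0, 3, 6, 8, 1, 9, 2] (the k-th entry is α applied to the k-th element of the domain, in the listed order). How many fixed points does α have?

0

No element satisfies α(x) = x, so there are 0 fixed points.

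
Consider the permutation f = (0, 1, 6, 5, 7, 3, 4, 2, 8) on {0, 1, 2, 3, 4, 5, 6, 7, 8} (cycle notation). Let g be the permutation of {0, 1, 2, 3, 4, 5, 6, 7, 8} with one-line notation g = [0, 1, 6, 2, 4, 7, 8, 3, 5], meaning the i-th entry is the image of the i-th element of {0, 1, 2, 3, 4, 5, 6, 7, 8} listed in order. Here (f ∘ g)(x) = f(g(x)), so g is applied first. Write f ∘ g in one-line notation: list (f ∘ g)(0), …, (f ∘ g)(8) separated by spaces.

(f ∘ g)(x) = f(g(x)). Computing each image: f(g(0)) = f(0) = 1, f(g(1)) = f(1) = 6, f(g(2)) = f(6) = 5, f(g(3)) = f(2) = 8, f(g(4)) = f(4) = 2, f(g(5)) = f(7) = 3, f(g(6)) = f(8) = 0, f(g(7)) = f(3) = 4, f(g(8)) = f(5) = 7.
Hence f ∘ g = [1 6 5 8 2 3 0 4 7].

1 6 5 8 2 3 0 4 7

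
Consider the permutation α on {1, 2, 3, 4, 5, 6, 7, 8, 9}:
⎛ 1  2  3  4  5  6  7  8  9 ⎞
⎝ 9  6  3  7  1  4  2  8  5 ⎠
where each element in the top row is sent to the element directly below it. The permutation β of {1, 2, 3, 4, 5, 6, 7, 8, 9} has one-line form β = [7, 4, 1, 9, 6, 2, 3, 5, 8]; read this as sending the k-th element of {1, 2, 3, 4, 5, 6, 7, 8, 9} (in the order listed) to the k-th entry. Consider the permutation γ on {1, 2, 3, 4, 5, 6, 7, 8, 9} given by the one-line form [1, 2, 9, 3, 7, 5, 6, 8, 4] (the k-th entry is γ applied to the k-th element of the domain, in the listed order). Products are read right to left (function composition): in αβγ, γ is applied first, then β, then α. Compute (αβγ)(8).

1

Chase 8: γ(8) = 8; β(8) = 5; α(5) = 1. Hence (αβγ)(8) = 1.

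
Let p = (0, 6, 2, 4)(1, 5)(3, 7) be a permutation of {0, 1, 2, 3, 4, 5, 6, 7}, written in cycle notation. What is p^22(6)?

4

6 lies in the 4-cycle (0, 6, 2, 4).
Since the cycle has length 4, p^22 acts on it the same as p^2 (22 mod 4 = 2).
Stepping 2 places around the cycle: 6 → 2 → 4.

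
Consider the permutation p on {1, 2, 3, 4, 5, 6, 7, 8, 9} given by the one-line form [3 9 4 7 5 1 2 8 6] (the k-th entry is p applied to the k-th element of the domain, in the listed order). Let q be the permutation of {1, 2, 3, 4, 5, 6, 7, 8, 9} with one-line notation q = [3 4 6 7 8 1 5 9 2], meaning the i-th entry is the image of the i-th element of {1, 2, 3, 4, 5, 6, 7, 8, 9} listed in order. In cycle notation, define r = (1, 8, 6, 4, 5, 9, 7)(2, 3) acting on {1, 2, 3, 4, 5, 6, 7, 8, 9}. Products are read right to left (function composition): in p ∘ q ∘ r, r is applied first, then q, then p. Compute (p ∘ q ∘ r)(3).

7

Chase 3: r(3) = 2; q(2) = 4; p(4) = 7. Hence (p ∘ q ∘ r)(3) = 7.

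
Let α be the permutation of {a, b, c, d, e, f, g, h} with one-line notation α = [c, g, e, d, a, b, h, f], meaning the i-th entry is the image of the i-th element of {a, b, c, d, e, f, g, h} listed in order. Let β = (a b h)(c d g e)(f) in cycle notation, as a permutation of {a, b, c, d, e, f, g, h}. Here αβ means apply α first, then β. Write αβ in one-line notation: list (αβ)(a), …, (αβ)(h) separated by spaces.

d e c g b h a f

(αβ)(x) = β(α(x)). Computing each image: β(α(a)) = β(c) = d, β(α(b)) = β(g) = e, β(α(c)) = β(e) = c, β(α(d)) = β(d) = g, β(α(e)) = β(a) = b, β(α(f)) = β(b) = h, β(α(g)) = β(h) = a, β(α(h)) = β(f) = f.
Hence αβ = [d e c g b h a f].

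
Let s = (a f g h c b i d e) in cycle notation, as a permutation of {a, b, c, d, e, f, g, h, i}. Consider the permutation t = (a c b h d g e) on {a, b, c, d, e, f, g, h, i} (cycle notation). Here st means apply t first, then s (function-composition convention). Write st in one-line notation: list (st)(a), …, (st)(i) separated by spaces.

For each element, apply t then s: a → c → b; b → h → c; c → b → i; d → g → h; e → a → f; f → f → g; g → e → a; h → d → e; i → i → d.
So st in one-line form is b c i h f g a e d.

b c i h f g a e d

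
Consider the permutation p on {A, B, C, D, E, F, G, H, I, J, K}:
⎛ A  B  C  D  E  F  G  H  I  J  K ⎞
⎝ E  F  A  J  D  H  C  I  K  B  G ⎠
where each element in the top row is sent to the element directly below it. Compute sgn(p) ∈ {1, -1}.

1

In disjoint-cycle form the cycle lengths are 11.
A cycle is odd iff its length is even; p has 0 even-length cycles, so sgn(p) = (−1)^0 and p is even.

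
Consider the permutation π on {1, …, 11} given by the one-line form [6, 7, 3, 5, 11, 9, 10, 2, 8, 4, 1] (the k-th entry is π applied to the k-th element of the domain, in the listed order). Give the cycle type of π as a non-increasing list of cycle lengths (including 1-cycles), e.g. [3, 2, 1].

[10, 1]

The disjoint cycles are (1, 6, 9, 8, 2, 7, 10, 4, 5, 11)(3), with lengths 10, 1 in non-increasing order.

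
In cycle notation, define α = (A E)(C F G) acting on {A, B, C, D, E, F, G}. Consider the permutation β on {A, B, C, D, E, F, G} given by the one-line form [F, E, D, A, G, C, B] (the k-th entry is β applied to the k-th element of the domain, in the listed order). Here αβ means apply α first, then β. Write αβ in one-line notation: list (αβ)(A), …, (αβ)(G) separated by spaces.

For each element, apply α then β: A → E → G; B → B → E; C → F → C; D → D → A; E → A → F; F → G → B; G → C → D.
Collecting the images, αβ = [G E C A F B D].

G E C A F B D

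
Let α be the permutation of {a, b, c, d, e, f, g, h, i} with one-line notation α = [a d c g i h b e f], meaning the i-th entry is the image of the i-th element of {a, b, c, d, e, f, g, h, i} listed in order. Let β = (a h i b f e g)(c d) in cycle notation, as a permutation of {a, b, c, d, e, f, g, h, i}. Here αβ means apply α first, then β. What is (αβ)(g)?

α(g) = b, then β(b) = f; composing gives (αβ)(g) = f.

f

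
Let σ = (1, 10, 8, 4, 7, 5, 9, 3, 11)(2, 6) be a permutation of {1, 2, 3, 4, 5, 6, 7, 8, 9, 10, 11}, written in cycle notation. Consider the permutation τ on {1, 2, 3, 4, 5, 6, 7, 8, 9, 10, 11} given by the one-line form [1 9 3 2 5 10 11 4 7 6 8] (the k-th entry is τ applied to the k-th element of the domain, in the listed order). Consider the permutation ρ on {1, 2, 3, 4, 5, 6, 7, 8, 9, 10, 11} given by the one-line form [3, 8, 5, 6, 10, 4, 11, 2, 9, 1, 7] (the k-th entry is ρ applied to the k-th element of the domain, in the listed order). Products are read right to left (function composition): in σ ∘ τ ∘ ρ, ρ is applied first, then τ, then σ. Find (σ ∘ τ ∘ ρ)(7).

(σ ∘ τ ∘ ρ)(7) = σ(τ(ρ(7))). ρ(7) = 11, then τ(11) = 8, then σ(8) = 4, so the result is 4.

4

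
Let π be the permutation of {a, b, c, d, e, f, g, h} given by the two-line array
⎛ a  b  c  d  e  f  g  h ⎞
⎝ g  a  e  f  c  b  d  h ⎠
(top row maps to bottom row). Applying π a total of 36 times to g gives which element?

Tracing g → d → … returns to g after 5 steps, so g lies in a 5-cycle (a g d f b).
On a 5-cycle, π^5 is the identity, so π^36 = π^1 there (36 ≡ 1 mod 5).
Advancing 1 step from g: g → d.

d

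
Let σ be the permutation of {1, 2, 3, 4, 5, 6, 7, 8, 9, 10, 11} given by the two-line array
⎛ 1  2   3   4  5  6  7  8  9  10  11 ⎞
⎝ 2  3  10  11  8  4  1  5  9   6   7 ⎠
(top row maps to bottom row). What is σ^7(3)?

2

Tracing 3 → 10 → … returns to 3 after 8 steps, so 3 lies in an 8-cycle (1 2 3 10 6 4 11 7).
Stepping 7 places around the cycle: 3 → 10 → 6 → 4 → 11 → 7 → 1 → 2.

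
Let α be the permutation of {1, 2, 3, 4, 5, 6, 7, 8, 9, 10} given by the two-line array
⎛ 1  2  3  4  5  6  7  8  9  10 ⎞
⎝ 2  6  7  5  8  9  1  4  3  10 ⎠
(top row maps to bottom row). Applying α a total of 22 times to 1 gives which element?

Tracing 1 → 2 → … returns to 1 after 6 steps, so 1 lies in a 6-cycle (1 2 6 9 3 7).
Powers repeat with period 6 on this cycle, and 22 mod 6 = 4, so α^22(1) = α^4(1).
Advancing 4 steps from 1: 1 → 2 → 6 → 9 → 3.

3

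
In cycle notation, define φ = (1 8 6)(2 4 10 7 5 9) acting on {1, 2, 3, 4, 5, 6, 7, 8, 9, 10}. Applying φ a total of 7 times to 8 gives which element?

6

8 lies in the 3-cycle (1 8 6).
Powers repeat with period 3 on this cycle, and 7 mod 3 = 1, so φ^7(8) = φ^1(8).
Advancing 1 step from 8: 8 → 6.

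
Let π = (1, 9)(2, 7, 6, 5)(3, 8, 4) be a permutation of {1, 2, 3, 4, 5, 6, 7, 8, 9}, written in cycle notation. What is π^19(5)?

6

5 lies in the 4-cycle (2, 7, 6, 5).
Powers repeat with period 4 on this cycle, and 19 mod 4 = 3, so π^19(5) = π^3(5).
Stepping 3 places around the cycle: 5 → 2 → 7 → 6.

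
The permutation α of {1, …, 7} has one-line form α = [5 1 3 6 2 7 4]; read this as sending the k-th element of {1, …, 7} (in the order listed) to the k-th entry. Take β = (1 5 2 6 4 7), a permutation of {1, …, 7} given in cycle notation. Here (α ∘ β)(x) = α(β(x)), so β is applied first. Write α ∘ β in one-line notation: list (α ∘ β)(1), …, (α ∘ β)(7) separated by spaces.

(α ∘ β)(x) = α(β(x)). Computing each image: α(β(1)) = α(5) = 2, α(β(2)) = α(6) = 7, α(β(3)) = α(3) = 3, α(β(4)) = α(7) = 4, α(β(5)) = α(2) = 1, α(β(6)) = α(4) = 6, α(β(7)) = α(1) = 5.
Hence α ∘ β = [2 7 3 4 1 6 5].

2 7 3 4 1 6 5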